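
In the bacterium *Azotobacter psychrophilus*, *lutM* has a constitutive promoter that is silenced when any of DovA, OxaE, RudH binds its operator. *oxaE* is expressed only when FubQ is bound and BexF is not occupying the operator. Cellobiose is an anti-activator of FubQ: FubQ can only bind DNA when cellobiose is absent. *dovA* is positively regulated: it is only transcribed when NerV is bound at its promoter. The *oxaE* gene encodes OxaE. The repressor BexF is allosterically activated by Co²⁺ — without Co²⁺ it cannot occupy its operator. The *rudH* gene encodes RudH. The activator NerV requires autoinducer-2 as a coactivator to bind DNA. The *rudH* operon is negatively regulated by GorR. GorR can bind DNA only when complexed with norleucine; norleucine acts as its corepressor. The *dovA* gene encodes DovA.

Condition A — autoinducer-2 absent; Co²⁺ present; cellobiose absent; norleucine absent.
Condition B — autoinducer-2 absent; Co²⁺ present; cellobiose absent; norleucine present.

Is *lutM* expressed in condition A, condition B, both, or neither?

Condition A:
Autoinducer-2 is absent, so NerV is inactive.
Required activator NerV is absent, so *dovA* is not transcribed.
So DovA is not produced.
Co²⁺ is present, so BexF is active.
Cellobiose is absent, so FubQ is active.
With repressor BexF bound, *oxaE* is not transcribed.
So OxaE is not produced.
Norleucine is absent, so GorR is inactive.
With no repressor bound, *rudH* is transcribed.
So RudH is produced and active.
With repressor RudH bound, *lutM* is not transcribed.
→ *lutM* is OFF in A.
Condition B:
Autoinducer-2 is absent, so NerV is inactive.
Required activator NerV is absent, so *dovA* is not transcribed.
So DovA is not produced.
Co²⁺ is present, so BexF is active.
Cellobiose is absent, so FubQ is active.
With repressor BexF bound, *oxaE* is not transcribed.
So OxaE is not produced.
Norleucine is present, so GorR is active.
With repressor GorR bound, *rudH* is not transcribed.
So RudH is not produced.
With no repressor bound, *lutM* is transcribed.
→ *lutM* is ON in B.

B only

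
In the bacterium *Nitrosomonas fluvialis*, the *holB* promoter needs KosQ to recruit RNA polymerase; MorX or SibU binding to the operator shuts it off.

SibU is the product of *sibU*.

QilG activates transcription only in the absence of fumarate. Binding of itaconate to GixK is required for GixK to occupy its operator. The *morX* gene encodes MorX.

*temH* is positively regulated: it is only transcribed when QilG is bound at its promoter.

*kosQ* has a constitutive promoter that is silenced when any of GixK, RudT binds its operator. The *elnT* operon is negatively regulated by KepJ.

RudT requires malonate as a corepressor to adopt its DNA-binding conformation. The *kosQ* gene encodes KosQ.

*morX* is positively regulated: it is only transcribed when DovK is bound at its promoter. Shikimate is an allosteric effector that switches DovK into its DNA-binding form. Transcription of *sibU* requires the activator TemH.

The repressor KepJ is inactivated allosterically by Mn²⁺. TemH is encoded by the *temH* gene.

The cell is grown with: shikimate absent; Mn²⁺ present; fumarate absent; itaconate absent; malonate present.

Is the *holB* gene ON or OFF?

OFF

Shikimate is absent, so DovK is inactive.
Required activator DovK is absent, so *morX* is not transcribed.
So MorX is not produced.
Itaconate is absent, so GixK is inactive.
Malonate is present, so RudT is active.
With repressor RudT bound, *kosQ* is not transcribed.
So KosQ is not produced.
Fumarate is absent, so QilG is active.
No repressor is bound and QilG is active, so *temH* is transcribed.
So TemH is produced and active.
No repressor is bound and TemH is active, so *sibU* is transcribed.
So SibU is produced and active.
With repressor SibU bound, *holB* is not transcribed.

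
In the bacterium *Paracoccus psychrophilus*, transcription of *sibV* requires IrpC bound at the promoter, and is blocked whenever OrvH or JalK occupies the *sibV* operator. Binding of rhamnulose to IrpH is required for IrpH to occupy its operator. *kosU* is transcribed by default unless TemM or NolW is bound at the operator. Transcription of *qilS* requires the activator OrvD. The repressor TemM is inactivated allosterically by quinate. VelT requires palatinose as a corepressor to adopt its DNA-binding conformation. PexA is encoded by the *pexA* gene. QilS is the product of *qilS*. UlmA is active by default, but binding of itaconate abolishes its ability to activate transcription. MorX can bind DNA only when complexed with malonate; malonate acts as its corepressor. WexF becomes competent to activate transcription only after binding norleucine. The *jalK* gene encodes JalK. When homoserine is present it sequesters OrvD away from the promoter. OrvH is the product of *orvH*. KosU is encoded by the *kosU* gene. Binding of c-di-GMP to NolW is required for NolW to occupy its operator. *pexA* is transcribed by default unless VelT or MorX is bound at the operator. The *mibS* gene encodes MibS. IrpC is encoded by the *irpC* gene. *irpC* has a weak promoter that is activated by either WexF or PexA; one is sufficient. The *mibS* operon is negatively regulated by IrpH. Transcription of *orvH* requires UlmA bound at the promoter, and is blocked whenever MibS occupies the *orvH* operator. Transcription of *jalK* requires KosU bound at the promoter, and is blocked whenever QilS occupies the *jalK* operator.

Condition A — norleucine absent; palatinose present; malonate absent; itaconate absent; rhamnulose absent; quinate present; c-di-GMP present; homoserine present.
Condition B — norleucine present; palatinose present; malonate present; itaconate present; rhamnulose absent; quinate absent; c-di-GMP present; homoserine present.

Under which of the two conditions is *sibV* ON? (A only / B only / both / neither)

B only

Condition A:
Norleucine is absent, so WexF is inactive.
Palatinose is present, so VelT is active.
Malonate is absent, so MorX is inactive.
With repressor VelT bound, *pexA* is not transcribed.
So PexA is not produced.
No activator is available at the *irpC* promoter, so *irpC* is not transcribed.
So IrpC is not produced.
Itaconate is absent, so UlmA is active.
Rhamnulose is absent, so IrpH is inactive.
With no repressor bound, *mibS* is transcribed.
So MibS is produced and active.
With repressor MibS bound, *orvH* is not transcribed.
So OrvH is not produced.
Quinate is present, so TemM is inactive.
c-di-GMP is present, so NolW is active.
With repressor NolW bound, *kosU* is not transcribed.
So KosU is not produced.
Homoserine is present, so OrvD is inactive.
Required activator OrvD is absent, so *qilS* is not transcribed.
So QilS is not produced.
Required activator KosU is absent, so *jalK* is not transcribed.
So JalK is not produced.
Required activator IrpC is absent, so *sibV* is not transcribed.
→ *sibV* is OFF in A.
Condition B:
Norleucine is present, so WexF is active.
Palatinose is present, so VelT is active.
Malonate is present, so MorX is active.
With repressor VelT bound, *pexA* is not transcribed.
So PexA is not produced.
Activator WexF is present, so *irpC* is transcribed.
So IrpC is produced and active.
Itaconate is present, so UlmA is inactive.
Rhamnulose is absent, so IrpH is inactive.
With no repressor bound, *mibS* is transcribed.
So MibS is produced and active.
With repressor MibS bound, *orvH* is not transcribed.
So OrvH is not produced.
Quinate is absent, so TemM is active.
c-di-GMP is present, so NolW is active.
With repressor TemM bound, *kosU* is not transcribed.
So KosU is not produced.
Homoserine is present, so OrvD is inactive.
Required activator OrvD is absent, so *qilS* is not transcribed.
So QilS is not produced.
Required activator KosU is absent, so *jalK* is not transcribed.
So JalK is not produced.
No repressor is bound and IrpC is active, so *sibV* is transcribed.
→ *sibV* is ON in B.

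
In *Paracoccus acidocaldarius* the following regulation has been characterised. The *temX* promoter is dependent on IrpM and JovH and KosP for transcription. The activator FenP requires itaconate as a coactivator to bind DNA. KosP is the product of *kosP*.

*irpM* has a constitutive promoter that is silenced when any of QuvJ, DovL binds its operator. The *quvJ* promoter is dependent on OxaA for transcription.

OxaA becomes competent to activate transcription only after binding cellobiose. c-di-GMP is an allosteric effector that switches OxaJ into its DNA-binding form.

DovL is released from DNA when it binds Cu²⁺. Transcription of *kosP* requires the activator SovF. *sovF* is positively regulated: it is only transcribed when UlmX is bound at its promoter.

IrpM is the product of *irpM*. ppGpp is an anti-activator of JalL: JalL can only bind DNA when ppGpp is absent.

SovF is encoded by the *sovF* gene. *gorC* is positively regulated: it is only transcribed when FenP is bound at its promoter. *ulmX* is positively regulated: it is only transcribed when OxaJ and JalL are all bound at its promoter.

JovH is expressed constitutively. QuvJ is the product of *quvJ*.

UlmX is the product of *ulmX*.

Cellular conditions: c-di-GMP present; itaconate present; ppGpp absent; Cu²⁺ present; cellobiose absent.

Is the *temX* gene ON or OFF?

Cellobiose is absent, so OxaA is inactive.
Required activator OxaA is absent, so *quvJ* is not transcribed.
So QuvJ is not produced.
Cu²⁺ is present, so DovL is inactive.
With no repressor bound, *irpM* is transcribed.
So IrpM is produced and active.
JovH is produced constitutively and is active.
c-di-GMP is present, so OxaJ is active.
ppGpp is absent, so JalL is active.
No repressor is bound and OxaJ and JalL are active, so *ulmX* is transcribed.
So UlmX is produced and active.
No repressor is bound and UlmX is active, so *sovF* is transcribed.
So SovF is produced and active.
No repressor is bound and SovF is active, so *kosP* is transcribed.
So KosP is produced and active.
No repressor is bound and IrpM and JovH and KosP are active, so *temX* is transcribed.

ON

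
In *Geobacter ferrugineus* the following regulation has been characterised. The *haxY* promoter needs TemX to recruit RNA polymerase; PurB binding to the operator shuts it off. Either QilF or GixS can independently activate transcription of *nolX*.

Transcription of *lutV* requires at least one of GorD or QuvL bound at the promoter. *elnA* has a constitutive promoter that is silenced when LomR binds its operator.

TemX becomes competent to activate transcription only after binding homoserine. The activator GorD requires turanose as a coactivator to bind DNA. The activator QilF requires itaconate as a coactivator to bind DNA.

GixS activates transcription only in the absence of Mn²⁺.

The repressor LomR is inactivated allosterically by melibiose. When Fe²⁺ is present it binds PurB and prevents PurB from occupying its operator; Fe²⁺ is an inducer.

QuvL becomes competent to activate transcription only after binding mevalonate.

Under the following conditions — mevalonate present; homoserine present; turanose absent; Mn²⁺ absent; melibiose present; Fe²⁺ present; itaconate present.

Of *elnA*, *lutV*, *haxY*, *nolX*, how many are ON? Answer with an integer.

4

Melibiose is present, so LomR is inactive.
With no repressor bound, *elnA* is transcribed.
→ *elnA* is ON.
Turanose is absent, so GorD is inactive.
Mevalonate is present, so QuvL is active.
Activator QuvL is present, so *lutV* is transcribed.
→ *lutV* is ON.
Homoserine is present, so TemX is active.
Fe²⁺ is present, so PurB is inactive.
No repressor is bound and TemX is active, so *haxY* is transcribed.
→ *haxY* is ON.
Itaconate is present, so QilF is active.
Mn²⁺ is absent, so GixS is active.
Activator QilF is present, so *nolX* is transcribed.
→ *nolX* is ON.
4 of the 4 genes are transcribed.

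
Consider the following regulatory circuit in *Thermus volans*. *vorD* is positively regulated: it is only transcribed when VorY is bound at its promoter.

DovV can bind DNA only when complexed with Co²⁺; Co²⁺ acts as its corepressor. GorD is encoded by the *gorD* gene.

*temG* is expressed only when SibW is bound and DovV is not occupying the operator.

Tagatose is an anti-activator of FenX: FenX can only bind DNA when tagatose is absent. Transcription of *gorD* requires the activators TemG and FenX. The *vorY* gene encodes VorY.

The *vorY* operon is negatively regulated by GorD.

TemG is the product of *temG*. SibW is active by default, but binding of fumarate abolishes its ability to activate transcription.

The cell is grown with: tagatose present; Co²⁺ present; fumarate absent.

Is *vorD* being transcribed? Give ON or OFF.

Fumarate is absent, so SibW is active.
Co²⁺ is present, so DovV is active.
With repressor DovV bound, *temG* is not transcribed.
So TemG is not produced.
Tagatose is present, so FenX is inactive.
Required activator TemG is absent, so *gorD* is not transcribed.
So GorD is not produced.
With no repressor bound, *vorY* is transcribed.
So VorY is produced and active.
No repressor is bound and VorY is active, so *vorD* is transcribed.

ON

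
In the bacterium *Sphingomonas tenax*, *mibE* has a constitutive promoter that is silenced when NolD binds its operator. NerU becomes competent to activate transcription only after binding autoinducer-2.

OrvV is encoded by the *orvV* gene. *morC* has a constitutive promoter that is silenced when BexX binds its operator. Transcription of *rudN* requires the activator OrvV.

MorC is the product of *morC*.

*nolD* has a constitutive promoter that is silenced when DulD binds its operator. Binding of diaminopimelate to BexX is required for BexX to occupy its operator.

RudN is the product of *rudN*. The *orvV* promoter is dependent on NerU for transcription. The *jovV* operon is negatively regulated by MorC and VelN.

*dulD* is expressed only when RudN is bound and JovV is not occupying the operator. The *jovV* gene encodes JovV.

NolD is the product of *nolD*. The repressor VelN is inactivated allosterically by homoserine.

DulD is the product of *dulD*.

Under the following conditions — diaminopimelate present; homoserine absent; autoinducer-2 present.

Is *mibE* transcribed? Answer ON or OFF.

ON

Autoinducer-2 is present, so NerU is active.
No repressor is bound and NerU is active, so *orvV* is transcribed.
So OrvV is produced and active.
No repressor is bound and OrvV is active, so *rudN* is transcribed.
So RudN is produced and active.
Diaminopimelate is present, so BexX is active.
With repressor BexX bound, *morC* is not transcribed.
So MorC is not produced.
Homoserine is absent, so VelN is active.
With repressor VelN bound, *jovV* is not transcribed.
So JovV is not produced.
No repressor is bound and RudN is active, so *dulD* is transcribed.
So DulD is produced and active.
With repressor DulD bound, *nolD* is not transcribed.
So NolD is not produced.
With no repressor bound, *mibE* is transcribed.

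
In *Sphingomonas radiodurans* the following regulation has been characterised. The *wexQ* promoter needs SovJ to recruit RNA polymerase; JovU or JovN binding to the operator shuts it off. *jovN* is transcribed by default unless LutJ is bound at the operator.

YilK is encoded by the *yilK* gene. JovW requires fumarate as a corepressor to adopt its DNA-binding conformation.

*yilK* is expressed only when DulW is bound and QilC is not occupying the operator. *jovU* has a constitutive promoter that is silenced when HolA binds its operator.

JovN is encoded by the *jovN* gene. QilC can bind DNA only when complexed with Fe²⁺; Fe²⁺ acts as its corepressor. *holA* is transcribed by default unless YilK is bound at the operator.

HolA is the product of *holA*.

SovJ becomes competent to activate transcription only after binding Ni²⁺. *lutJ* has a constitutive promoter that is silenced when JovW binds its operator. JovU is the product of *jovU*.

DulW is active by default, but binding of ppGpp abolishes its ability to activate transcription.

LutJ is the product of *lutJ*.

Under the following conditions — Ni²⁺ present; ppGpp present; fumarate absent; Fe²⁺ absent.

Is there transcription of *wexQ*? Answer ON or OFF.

Ni²⁺ is present, so SovJ is active.
ppGpp is present, so DulW is inactive.
Fe²⁺ is absent, so QilC is inactive.
Required activator DulW is absent, so *yilK* is not transcribed.
So YilK is not produced.
With no repressor bound, *holA* is transcribed.
So HolA is produced and active.
With repressor HolA bound, *jovU* is not transcribed.
So JovU is not produced.
Fumarate is absent, so JovW is inactive.
With no repressor bound, *lutJ* is transcribed.
So LutJ is produced and active.
With repressor LutJ bound, *jovN* is not transcribed.
So JovN is not produced.
No repressor is bound and SovJ is active, so *wexQ* is transcribed.

ON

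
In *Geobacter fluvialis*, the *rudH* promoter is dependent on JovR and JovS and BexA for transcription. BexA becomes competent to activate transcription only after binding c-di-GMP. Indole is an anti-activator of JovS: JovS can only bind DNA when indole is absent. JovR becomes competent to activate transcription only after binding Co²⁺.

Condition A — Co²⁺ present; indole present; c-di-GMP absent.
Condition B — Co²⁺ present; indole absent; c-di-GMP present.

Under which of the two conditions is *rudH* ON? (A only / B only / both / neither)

Condition A:
Co²⁺ is present, so JovR is active.
Indole is present, so JovS is inactive.
c-di-GMP is absent, so BexA is inactive.
Required activator JovS is absent, so *rudH* is not transcribed.
→ *rudH* is OFF in A.
Condition B:
Co²⁺ is present, so JovR is active.
Indole is absent, so JovS is active.
c-di-GMP is present, so BexA is active.
No repressor is bound and JovR and JovS and BexA are active, so *rudH* is transcribed.
→ *rudH* is ON in B.

B only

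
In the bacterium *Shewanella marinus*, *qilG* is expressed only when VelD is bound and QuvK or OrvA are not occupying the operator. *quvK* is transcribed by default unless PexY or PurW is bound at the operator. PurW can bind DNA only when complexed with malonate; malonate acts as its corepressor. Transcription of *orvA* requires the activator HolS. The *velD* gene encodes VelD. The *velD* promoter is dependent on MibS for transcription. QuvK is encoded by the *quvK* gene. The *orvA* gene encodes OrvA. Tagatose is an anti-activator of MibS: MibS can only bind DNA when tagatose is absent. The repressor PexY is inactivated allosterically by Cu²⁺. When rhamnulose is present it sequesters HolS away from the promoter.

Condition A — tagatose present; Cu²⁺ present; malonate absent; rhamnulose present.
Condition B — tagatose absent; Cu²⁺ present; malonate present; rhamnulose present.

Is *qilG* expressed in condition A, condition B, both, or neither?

B only

Condition A:
Tagatose is present, so MibS is inactive.
Required activator MibS is absent, so *velD* is not transcribed.
So VelD is not produced.
Cu²⁺ is present, so PexY is inactive.
Malonate is absent, so PurW is inactive.
With no repressor bound, *quvK* is transcribed.
So QuvK is produced and active.
Rhamnulose is present, so HolS is inactive.
Required activator HolS is absent, so *orvA* is not transcribed.
So OrvA is not produced.
With repressor QuvK bound, *qilG* is not transcribed.
→ *qilG* is OFF in A.
Condition B:
Tagatose is absent, so MibS is active.
No repressor is bound and MibS is active, so *velD* is transcribed.
So VelD is produced and active.
Cu²⁺ is present, so PexY is inactive.
Malonate is present, so PurW is active.
With repressor PurW bound, *quvK* is not transcribed.
So QuvK is not produced.
Rhamnulose is present, so HolS is inactive.
Required activator HolS is absent, so *orvA* is not transcribed.
So OrvA is not produced.
No repressor is bound and VelD is active, so *qilG* is transcribed.
→ *qilG* is ON in B.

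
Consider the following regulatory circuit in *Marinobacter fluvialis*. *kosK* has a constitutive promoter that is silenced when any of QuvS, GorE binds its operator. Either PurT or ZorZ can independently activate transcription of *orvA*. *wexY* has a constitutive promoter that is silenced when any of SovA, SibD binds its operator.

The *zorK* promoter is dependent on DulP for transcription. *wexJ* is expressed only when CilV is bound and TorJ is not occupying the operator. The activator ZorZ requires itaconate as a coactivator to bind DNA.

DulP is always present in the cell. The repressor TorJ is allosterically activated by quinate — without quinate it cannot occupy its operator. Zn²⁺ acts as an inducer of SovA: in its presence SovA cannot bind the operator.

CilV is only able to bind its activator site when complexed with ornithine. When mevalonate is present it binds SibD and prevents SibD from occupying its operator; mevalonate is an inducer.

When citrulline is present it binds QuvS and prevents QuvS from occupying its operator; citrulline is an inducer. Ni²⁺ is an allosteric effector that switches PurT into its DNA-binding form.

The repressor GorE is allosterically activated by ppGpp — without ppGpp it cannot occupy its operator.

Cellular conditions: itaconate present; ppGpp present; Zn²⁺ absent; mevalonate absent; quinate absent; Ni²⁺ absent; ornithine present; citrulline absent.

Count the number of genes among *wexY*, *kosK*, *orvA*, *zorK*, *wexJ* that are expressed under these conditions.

Zn²⁺ is absent, so SovA is active.
Mevalonate is absent, so SibD is active.
With repressor SovA bound, *wexY* is not transcribed.
→ *wexY* is OFF.
Citrulline is absent, so QuvS is active.
ppGpp is present, so GorE is active.
With repressor QuvS bound, *kosK* is not transcribed.
→ *kosK* is OFF.
Ni²⁺ is absent, so PurT is inactive.
Itaconate is present, so ZorZ is active.
Activator ZorZ is present, so *orvA* is transcribed.
→ *orvA* is ON.
DulP is produced constitutively and is active.
No repressor is bound and DulP is active, so *zorK* is transcribed.
→ *zorK* is ON.
Ornithine is present, so CilV is active.
Quinate is absent, so TorJ is inactive.
No repressor is bound and CilV is active, so *wexJ* is transcribed.
→ *wexJ* is ON.
3 of the 5 genes are transcribed.

3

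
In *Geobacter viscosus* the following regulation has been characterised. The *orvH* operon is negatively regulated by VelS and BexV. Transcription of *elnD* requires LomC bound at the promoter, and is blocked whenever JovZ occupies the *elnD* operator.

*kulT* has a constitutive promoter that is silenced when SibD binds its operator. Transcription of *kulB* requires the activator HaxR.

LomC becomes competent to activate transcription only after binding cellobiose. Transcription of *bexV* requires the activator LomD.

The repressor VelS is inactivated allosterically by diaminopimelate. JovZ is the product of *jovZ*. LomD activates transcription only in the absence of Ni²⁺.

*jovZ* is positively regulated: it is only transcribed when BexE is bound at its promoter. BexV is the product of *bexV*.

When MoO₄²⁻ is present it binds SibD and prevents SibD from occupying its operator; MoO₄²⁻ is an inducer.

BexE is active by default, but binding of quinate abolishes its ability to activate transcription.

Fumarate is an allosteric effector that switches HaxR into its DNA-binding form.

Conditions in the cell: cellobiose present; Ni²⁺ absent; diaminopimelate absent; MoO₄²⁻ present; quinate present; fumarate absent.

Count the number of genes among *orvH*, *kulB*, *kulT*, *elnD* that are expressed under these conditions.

Diaminopimelate is absent, so VelS is active.
Ni²⁺ is absent, so LomD is active.
No repressor is bound and LomD is active, so *bexV* is transcribed.
So BexV is produced and active.
With repressor VelS bound, *orvH* is not transcribed.
→ *orvH* is OFF.
Fumarate is absent, so HaxR is inactive.
Required activator HaxR is absent, so *kulB* is not transcribed.
→ *kulB* is OFF.
MoO₄²⁻ is present, so SibD is inactive.
With no repressor bound, *kulT* is transcribed.
→ *kulT* is ON.
Cellobiose is present, so LomC is active.
Quinate is present, so BexE is inactive.
Required activator BexE is absent, so *jovZ* is not transcribed.
So JovZ is not produced.
No repressor is bound and LomC is active, so *elnD* is transcribed.
→ *elnD* is ON.
2 of the 4 genes are transcribed.

2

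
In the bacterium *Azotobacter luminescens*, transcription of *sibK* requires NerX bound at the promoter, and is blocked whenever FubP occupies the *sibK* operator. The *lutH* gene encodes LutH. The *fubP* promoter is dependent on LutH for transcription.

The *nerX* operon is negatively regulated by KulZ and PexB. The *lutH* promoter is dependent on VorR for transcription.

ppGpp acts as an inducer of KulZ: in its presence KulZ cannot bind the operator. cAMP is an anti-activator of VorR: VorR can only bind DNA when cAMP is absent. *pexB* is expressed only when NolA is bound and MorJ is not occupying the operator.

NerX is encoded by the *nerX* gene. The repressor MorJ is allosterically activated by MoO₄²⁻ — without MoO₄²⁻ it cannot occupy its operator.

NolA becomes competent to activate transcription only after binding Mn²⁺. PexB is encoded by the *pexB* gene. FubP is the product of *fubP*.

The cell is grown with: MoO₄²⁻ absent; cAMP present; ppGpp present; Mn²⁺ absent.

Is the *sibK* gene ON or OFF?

cAMP is present, so VorR is inactive.
Required activator VorR is absent, so *lutH* is not transcribed.
So LutH is not produced.
Required activator LutH is absent, so *fubP* is not transcribed.
So FubP is not produced.
ppGpp is present, so KulZ is inactive.
MoO₄²⁻ is absent, so MorJ is inactive.
Mn²⁺ is absent, so NolA is inactive.
Required activator NolA is absent, so *pexB* is not transcribed.
So PexB is not produced.
With no repressor bound, *nerX* is transcribed.
So NerX is produced and active.
No repressor is bound and NerX is active, so *sibK* is transcribed.

ON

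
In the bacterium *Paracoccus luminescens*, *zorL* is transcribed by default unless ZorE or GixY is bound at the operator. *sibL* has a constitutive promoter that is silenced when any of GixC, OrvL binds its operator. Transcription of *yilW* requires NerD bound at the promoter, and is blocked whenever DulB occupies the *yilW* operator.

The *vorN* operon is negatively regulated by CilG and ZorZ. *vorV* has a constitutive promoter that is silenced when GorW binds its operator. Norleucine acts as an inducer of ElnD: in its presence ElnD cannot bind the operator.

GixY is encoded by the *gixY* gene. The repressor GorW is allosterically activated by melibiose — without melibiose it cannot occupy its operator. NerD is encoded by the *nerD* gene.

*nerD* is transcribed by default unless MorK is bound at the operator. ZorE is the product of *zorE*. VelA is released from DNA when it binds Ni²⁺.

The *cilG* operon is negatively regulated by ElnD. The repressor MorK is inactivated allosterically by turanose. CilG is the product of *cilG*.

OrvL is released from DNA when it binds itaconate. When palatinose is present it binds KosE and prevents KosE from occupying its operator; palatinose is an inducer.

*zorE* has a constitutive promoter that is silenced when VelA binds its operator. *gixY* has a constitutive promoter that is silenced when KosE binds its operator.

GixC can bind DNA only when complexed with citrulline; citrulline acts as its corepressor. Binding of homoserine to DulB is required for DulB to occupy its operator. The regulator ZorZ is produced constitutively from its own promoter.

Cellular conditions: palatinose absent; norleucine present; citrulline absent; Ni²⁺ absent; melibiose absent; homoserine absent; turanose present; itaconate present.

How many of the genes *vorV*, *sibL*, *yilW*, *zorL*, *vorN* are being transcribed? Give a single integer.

4

Melibiose is absent, so GorW is inactive.
With no repressor bound, *vorV* is transcribed.
→ *vorV* is ON.
Citrulline is absent, so GixC is inactive.
Itaconate is present, so OrvL is inactive.
With no repressor bound, *sibL* is transcribed.
→ *sibL* is ON.
Homoserine is absent, so DulB is inactive.
Turanose is present, so MorK is inactive.
With no repressor bound, *nerD* is transcribed.
So NerD is produced and active.
No repressor is bound and NerD is active, so *yilW* is transcribed.
→ *yilW* is ON.
Ni²⁺ is absent, so VelA is active.
With repressor VelA bound, *zorE* is not transcribed.
So ZorE is not produced.
Palatinose is absent, so KosE is active.
With repressor KosE bound, *gixY* is not transcribed.
So GixY is not produced.
With no repressor bound, *zorL* is transcribed.
→ *zorL* is ON.
Norleucine is present, so ElnD is inactive.
With no repressor bound, *cilG* is transcribed.
So CilG is produced and active.
ZorZ is produced constitutively and is active.
With repressor CilG bound, *vorN* is not transcribed.
→ *vorN* is OFF.
4 of the 5 genes are transcribed.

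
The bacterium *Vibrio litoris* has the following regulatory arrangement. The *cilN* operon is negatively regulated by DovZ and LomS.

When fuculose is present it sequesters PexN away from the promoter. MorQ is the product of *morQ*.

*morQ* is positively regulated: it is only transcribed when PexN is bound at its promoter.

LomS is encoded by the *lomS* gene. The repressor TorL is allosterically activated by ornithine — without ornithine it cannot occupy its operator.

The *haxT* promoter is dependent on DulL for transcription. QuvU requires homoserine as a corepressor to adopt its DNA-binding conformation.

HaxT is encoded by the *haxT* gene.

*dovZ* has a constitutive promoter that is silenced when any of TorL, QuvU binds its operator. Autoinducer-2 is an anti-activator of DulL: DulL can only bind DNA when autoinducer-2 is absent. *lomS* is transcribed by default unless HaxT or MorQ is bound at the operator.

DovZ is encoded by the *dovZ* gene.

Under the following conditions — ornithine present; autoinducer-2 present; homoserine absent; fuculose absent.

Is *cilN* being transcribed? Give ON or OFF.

Ornithine is present, so TorL is active.
Homoserine is absent, so QuvU is inactive.
With repressor TorL bound, *dovZ* is not transcribed.
So DovZ is not produced.
Autoinducer-2 is present, so DulL is inactive.
Required activator DulL is absent, so *haxT* is not transcribed.
So HaxT is not produced.
Fuculose is absent, so PexN is active.
No repressor is bound and PexN is active, so *morQ* is transcribed.
So MorQ is produced and active.
With repressor MorQ bound, *lomS* is not transcribed.
So LomS is not produced.
With no repressor bound, *cilN* is transcribed.

ON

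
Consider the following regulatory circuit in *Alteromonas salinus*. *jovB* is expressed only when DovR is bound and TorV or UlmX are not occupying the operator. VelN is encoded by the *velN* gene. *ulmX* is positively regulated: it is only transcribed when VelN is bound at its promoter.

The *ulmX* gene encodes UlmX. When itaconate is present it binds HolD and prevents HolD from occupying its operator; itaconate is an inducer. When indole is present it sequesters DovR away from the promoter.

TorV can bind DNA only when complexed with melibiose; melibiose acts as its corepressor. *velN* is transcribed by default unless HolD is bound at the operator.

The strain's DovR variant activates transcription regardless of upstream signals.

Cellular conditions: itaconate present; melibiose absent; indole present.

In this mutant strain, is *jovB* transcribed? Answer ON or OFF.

OFF

DovR is constitutively active in this strain.
Melibiose is absent, so TorV is inactive.
Itaconate is present, so HolD is inactive.
With no repressor bound, *velN* is transcribed.
So VelN is produced and active.
No repressor is bound and VelN is active, so *ulmX* is transcribed.
So UlmX is produced and active.
With repressor UlmX bound, *jovB* is not transcribed.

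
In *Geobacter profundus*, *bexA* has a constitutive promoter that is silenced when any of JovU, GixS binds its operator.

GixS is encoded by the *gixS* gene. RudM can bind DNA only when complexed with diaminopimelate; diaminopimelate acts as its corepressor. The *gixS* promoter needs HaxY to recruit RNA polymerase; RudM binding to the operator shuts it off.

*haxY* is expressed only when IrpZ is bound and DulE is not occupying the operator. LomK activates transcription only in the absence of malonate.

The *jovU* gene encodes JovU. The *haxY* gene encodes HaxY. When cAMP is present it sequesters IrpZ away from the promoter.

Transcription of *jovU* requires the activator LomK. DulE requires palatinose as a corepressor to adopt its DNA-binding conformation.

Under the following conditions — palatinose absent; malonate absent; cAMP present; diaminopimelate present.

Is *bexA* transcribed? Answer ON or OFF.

Malonate is absent, so LomK is active.
No repressor is bound and LomK is active, so *jovU* is transcribed.
So JovU is produced and active.
Diaminopimelate is present, so RudM is active.
Palatinose is absent, so DulE is inactive.
cAMP is present, so IrpZ is inactive.
Required activator IrpZ is absent, so *haxY* is not transcribed.
So HaxY is not produced.
With repressor RudM bound, *gixS* is not transcribed.
So GixS is not produced.
With repressor JovU bound, *bexA* is not transcribed.

OFF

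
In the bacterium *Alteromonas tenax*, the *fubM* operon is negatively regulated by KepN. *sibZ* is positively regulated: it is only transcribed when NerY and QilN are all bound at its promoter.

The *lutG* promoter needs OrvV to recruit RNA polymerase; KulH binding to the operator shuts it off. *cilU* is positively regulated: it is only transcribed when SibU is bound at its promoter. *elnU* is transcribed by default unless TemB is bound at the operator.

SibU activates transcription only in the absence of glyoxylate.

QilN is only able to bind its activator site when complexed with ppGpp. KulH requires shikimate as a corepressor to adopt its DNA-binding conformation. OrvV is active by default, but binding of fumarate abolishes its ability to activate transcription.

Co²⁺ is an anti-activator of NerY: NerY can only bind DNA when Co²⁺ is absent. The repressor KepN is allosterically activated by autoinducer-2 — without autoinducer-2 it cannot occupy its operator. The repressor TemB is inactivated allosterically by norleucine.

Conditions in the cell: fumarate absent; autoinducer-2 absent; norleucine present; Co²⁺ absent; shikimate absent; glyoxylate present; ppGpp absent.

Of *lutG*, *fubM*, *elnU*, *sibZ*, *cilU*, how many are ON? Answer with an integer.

3

Fumarate is absent, so OrvV is active.
Shikimate is absent, so KulH is inactive.
No repressor is bound and OrvV is active, so *lutG* is transcribed.
→ *lutG* is ON.
Autoinducer-2 is absent, so KepN is inactive.
With no repressor bound, *fubM* is transcribed.
→ *fubM* is ON.
Norleucine is present, so TemB is inactive.
With no repressor bound, *elnU* is transcribed.
→ *elnU* is ON.
Co²⁺ is absent, so NerY is active.
ppGpp is absent, so QilN is inactive.
Required activator QilN is absent, so *sibZ* is not transcribed.
→ *sibZ* is OFF.
Glyoxylate is present, so SibU is inactive.
Required activator SibU is absent, so *cilU* is not transcribed.
→ *cilU* is OFF.
3 of the 5 genes are transcribed.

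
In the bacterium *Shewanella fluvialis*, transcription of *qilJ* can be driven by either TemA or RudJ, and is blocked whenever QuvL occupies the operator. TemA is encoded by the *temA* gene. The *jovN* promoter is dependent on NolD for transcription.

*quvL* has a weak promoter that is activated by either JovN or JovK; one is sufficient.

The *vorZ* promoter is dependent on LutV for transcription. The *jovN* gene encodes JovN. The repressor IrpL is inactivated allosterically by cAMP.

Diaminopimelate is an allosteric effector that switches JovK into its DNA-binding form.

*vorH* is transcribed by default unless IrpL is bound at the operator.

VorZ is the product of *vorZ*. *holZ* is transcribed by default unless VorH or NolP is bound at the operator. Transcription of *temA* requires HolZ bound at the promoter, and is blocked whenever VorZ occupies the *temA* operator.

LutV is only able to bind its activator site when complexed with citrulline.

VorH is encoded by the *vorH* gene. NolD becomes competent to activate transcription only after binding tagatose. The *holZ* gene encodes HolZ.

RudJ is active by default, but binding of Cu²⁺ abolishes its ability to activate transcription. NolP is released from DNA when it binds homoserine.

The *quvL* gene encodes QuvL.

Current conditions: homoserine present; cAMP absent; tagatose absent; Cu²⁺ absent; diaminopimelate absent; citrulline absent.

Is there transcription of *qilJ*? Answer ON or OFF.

cAMP is absent, so IrpL is active.
With repressor IrpL bound, *vorH* is not transcribed.
So VorH is not produced.
Homoserine is present, so NolP is inactive.
With no repressor bound, *holZ* is transcribed.
So HolZ is produced and active.
Citrulline is absent, so LutV is inactive.
Required activator LutV is absent, so *vorZ* is not transcribed.
So VorZ is not produced.
No repressor is bound and HolZ is active, so *temA* is transcribed.
So TemA is produced and active.
Tagatose is absent, so NolD is inactive.
Required activator NolD is absent, so *jovN* is not transcribed.
So JovN is not produced.
Diaminopimelate is absent, so JovK is inactive.
No activator is available at the *quvL* promoter, so *quvL* is not transcribed.
So QuvL is not produced.
Cu²⁺ is absent, so RudJ is active.
Activator TemA is present, so *qilJ* is transcribed.

ON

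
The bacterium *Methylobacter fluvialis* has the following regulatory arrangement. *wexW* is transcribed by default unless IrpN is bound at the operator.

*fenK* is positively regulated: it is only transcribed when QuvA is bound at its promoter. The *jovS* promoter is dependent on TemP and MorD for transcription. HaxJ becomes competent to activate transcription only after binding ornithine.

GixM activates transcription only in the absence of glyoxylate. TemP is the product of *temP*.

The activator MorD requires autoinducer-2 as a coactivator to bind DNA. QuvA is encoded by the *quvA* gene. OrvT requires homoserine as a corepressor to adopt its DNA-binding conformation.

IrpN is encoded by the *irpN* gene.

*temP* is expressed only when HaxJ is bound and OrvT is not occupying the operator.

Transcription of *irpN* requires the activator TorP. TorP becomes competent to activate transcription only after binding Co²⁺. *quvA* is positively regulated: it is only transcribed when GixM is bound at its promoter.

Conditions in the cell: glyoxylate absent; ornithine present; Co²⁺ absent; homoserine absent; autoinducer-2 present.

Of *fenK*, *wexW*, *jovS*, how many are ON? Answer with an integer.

3

Glyoxylate is absent, so GixM is active.
No repressor is bound and GixM is active, so *quvA* is transcribed.
So QuvA is produced and active.
No repressor is bound and QuvA is active, so *fenK* is transcribed.
→ *fenK* is ON.
Co²⁺ is absent, so TorP is inactive.
Required activator TorP is absent, so *irpN* is not transcribed.
So IrpN is not produced.
With no repressor bound, *wexW* is transcribed.
→ *wexW* is ON.
Homoserine is absent, so OrvT is inactive.
Ornithine is present, so HaxJ is active.
No repressor is bound and HaxJ is active, so *temP* is transcribed.
So TemP is produced and active.
Autoinducer-2 is present, so MorD is active.
No repressor is bound and TemP and MorD are active, so *jovS* is transcribed.
→ *jovS* is ON.
3 of the 3 genes are transcribed.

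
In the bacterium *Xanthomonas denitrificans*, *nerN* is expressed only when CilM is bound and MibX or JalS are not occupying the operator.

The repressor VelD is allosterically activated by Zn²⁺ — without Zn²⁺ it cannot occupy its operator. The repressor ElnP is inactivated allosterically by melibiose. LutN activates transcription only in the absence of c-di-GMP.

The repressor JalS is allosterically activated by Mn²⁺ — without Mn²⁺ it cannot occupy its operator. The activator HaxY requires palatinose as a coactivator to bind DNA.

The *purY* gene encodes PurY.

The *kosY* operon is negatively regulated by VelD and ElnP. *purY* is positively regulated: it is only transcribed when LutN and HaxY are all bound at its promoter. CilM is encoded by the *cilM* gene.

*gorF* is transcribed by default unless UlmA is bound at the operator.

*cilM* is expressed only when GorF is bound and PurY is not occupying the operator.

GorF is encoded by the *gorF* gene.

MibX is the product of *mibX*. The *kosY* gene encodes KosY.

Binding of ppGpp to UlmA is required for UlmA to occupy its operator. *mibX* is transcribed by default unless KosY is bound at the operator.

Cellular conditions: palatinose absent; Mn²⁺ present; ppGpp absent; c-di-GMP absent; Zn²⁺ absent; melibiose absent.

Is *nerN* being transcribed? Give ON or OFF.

Zn²⁺ is absent, so VelD is inactive.
Melibiose is absent, so ElnP is active.
With repressor ElnP bound, *kosY* is not transcribed.
So KosY is not produced.
With no repressor bound, *mibX* is transcribed.
So MibX is produced and active.
ppGpp is absent, so UlmA is inactive.
With no repressor bound, *gorF* is transcribed.
So GorF is produced and active.
c-di-GMP is absent, so LutN is active.
Palatinose is absent, so HaxY is inactive.
Required activator HaxY is absent, so *purY* is not transcribed.
So PurY is not produced.
No repressor is bound and GorF is active, so *cilM* is transcribed.
So CilM is produced and active.
Mn²⁺ is present, so JalS is active.
With repressor MibX bound, *nerN* is not transcribed.

OFF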